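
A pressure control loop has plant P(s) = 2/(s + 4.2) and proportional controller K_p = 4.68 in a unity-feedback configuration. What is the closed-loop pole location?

Closed-loop transfer function: T(s) = K_p·P(s)/(1 + K_p·P(s)) = 9.36/(s + 4.2 + 9.36) = 9.36/(s + 13.56).
The closed-loop pole is at s = −13.56.

s = -13.56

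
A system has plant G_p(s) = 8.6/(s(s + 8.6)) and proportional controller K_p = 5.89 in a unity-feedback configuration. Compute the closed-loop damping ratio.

ζ = 0.604

With unity feedback the closed-loop characteristic equation is s² + 8.6s + 5.89·8.6 = s² + 8.6s + 50.65 = 0.
So ω_n² = 50.65 ⇒ ω_n = 7.117 rad/s, and ζ = 8.6/(2ω_n) = 0.604.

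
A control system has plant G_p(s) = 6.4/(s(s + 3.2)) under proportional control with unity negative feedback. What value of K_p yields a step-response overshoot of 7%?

K_p = 0.958

From %OS = 100·exp(−πζ/√(1−ζ²)) = 7%, ζ = −ln(0.07)/√(π²+ln²(0.07)) = 0.6461.
Characteristic equation s² + 3.2s + 6.4K_p = 0 gives ζ = 3.2/(2√(6.4K_p)).
Setting ζ = 0.6461: √(6.4K_p) = 3.2/(2·0.6461) = 2.476, so K_p = 6.133/6.4 = 0.958.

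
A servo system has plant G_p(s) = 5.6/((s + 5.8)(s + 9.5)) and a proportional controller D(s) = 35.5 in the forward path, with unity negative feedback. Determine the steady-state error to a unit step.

The loop is type 0. Static position error constant K_pos = D(0)·G_p(0) = 35.5·0.1016 = 3.608.
Steady-state error to a unit step: e_ss = 1/(1+K_pos) = 1/4.608 = 0.217.

0.217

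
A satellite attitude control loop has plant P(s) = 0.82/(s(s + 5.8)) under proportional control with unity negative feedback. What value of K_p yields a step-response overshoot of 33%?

From %OS = 100·exp(−πζ/√(1−ζ²)) = 33%, ζ = −ln(0.33)/√(π²+ln²(0.33)) = 0.3328.
Characteristic equation s² + 5.8s + 0.82K_p = 0 gives ζ = 5.8/(2√(0.82K_p)).
Setting ζ = 0.3328: √(0.82K_p) = 5.8/(2·0.3328) = 8.714, so K_p = 75.94/0.82 = 92.6.

K_p = 92.6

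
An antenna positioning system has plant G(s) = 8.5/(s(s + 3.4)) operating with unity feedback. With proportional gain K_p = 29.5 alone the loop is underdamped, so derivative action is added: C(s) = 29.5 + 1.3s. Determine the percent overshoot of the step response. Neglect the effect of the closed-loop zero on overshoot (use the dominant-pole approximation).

20%

Forward path: (29.5 + 1.3s)·8.5/(s(s+3.4)). The closed-loop characteristic equation is s² + (3.4 + 8.5·1.3)s + 8.5·29.5 = 0.
That is s² + 14.45s + 250.8 = 0, so ω_n = 15.84 rad/s and ζ = 14.45/(2·15.84) = 0.4563.
%OS = 100·exp(−πζ/√(1−ζ²)) = 20%.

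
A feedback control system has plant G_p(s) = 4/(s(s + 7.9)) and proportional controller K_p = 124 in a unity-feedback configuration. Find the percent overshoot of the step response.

56.8%

Closed-loop characteristic equation: s² + 7.9s + 496 = 0, so ω_n = 22.27 rad/s and ζ = 7.9/(2·22.27) = 0.1774.
%OS = 100·exp(−πζ/√(1−ζ²)) = 100·exp(−π·0.1774/√0.9685) = 56.8%.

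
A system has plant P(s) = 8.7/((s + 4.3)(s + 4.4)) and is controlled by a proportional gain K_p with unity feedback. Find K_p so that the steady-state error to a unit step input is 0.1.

K_p = 19.6

For a type-0 loop with proportional control, e_ss = 1/(1 + K_p·P(0)).
P(0) = 0.4598. Require 1/(1 + K_p·0.4598) = 0.1, so 1 + 0.4598·K_p = 10.
K_p = (10 − 1)/0.4598 = 19.6.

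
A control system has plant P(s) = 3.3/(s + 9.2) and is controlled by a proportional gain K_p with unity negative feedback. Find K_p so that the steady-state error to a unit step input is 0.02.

The loop is type 0, so e_ss(step) = 1/(1 + K_pos) with K_pos = K_p·P(0).
P(0) = 0.3587. Require 1/(1 + K_p·0.3587) = 0.02, so 1 + 0.3587·K_p = 50.
K_p = (50 − 1)/0.3587 = 137.

K_p = 137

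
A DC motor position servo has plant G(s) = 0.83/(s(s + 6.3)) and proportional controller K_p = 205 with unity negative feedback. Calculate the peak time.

From 1 + K_pG(s) = 0: s² + 6.3s + 170.2 = 0 ⇒ ω_n = 13.04, ζ = 0.2415.
Damped frequency ω_d = ω_n√(1−ζ²) = 12.66 rad/s, so peak time T_p = π/ω_d = 0.248 s.

T_p = 0.248 s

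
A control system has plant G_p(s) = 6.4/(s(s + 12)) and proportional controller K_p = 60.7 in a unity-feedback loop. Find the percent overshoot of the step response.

The closed-loop denominator s² + 12s + 388.5 gives ω_n = √388.5 = 19.71 and ζ = 12/(2ω_n) = 0.3044.
%OS = 100·exp(−πζ/√(1−ζ²)) = 100·exp(−π·0.3044/√0.9073) = 36.6%.

36.6%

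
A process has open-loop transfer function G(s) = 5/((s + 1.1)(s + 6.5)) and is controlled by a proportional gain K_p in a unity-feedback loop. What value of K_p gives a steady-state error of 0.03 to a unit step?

For a type-0 loop with proportional control, e_ss = 1/(1 + K_p·G(0)).
G(0) = 0.6993. Require 1/(1 + K_p·0.6993) = 0.03, so 1 + 0.6993·K_p = 33.33.
K_p = (33.33 − 1)/0.6993 = 46.2.

K_p = 46.2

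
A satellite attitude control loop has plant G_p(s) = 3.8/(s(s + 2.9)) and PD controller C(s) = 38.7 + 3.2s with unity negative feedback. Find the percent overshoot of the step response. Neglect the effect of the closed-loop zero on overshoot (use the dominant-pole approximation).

8.3%

Forward path: (38.7 + 3.2s)·3.8/(s(s+2.9)). The closed-loop characteristic equation is s² + (2.9 + 3.8·3.2)s + 3.8·38.7 = 0.
That is s² + 15.06s + 147.1 = 0, so ω_n = 12.13 rad/s and ζ = 15.06/(2·12.13) = 0.6209.
%OS = 100·exp(−πζ/√(1−ζ²)) = 8.3%.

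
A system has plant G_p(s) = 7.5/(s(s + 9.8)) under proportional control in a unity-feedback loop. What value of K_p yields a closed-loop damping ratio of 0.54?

K_p = 11

Closed-loop characteristic equation: s² + 9.8s + K_p·7.5 = 0.
So ω_n = √(7.5K_p) and 2ζω_n = 9.8, giving ζ = 9.8/(2√(7.5K_p)).
Setting ζ = 0.54: √(7.5K_p) = 9.8/(2·0.54) = 9.074, so K_p = 82.34/7.5 = 11.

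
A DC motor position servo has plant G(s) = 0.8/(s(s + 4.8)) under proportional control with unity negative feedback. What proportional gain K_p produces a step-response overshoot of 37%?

From %OS = 100·exp(−πζ/√(1−ζ²)) = 37%, ζ = −ln(0.37)/√(π²+ln²(0.37)) = 0.3017.
Characteristic equation s² + 4.8s + 0.8K_p = 0 gives ζ = 4.8/(2√(0.8K_p)).
Setting ζ = 0.3017: √(0.8K_p) = 4.8/(2·0.3017) = 7.954, so K_p = 63.27/0.8 = 79.1.

K_p = 79.1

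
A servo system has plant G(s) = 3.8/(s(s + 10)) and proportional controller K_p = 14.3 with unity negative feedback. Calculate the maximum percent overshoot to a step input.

Closed-loop characteristic equation: s² + 10s + 54.34 = 0, so ω_n = 7.372 rad/s and ζ = 10/(2·7.372) = 0.6783.
%OS = 100·exp(−πζ/√(1−ζ²)) = 100·exp(−π·0.6783/√0.5399) = 5.5%.

5.5%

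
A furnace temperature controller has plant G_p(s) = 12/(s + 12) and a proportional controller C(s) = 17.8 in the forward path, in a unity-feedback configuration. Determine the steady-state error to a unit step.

The loop is type 0. Static position error constant K_pos = C(0)·G_p(0) = 17.8·1 = 17.8.
Steady-state error to a unit step: e_ss = 1/(1+K_pos) = 1/18.8 = 0.0532.

0.0532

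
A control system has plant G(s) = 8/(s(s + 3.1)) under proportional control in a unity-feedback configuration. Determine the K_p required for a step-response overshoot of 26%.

K_p = 1.93

From %OS = 100·exp(−πζ/√(1−ζ²)) = 26%, ζ = −ln(0.26)/√(π²+ln²(0.26)) = 0.3941.
Characteristic equation s² + 3.1s + 8K_p = 0 gives ζ = 3.1/(2√(8K_p)).
Setting ζ = 0.3941: √(8K_p) = 3.1/(2·0.3941) = 3.933, so K_p = 15.47/8 = 1.93.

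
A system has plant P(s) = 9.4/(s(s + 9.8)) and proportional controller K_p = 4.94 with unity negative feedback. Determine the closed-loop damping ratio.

ζ = 0.719

1 + K_p·P(s) = 0 gives s² + 9.8s + 46.44 = 0.
Matching s² + 2ζω_n s + ω_n²: ω_n = √46.44 = 6.814 rad/s and 2ζω_n = 9.8, so ζ = 9.8/(2·6.814) = 0.719.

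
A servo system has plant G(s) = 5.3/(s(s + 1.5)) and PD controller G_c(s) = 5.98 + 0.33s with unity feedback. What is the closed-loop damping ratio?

Forward path: (5.98 + 0.33s)·5.3/(s(s+1.5)). The closed-loop characteristic equation is s² + (1.5 + 5.3·0.33)s + 5.3·5.98 = 0.
That is s² + 3.249s + 31.69 = 0, so ω_n = 5.63 rad/s and ζ = 3.249/(2·5.63) = 0.2886.

ζ = 0.289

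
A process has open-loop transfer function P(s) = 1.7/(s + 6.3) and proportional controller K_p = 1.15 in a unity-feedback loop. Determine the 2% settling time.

Closed-loop transfer function: T(s) = K_p·P(s)/(1 + K_p·P(s)) = 1.955/(s + 6.3 + 1.955) = 1.955/(s + 8.255).
Time constant τ = 1/8.255 = 0.1211 s, so the 2% settling time is about 4τ = 0.485 s.

T_s ≈ 0.485 s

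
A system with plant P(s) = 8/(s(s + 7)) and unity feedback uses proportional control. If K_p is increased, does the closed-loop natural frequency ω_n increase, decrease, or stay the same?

ω_n = √(8·K_p), which grows with K_p.

increase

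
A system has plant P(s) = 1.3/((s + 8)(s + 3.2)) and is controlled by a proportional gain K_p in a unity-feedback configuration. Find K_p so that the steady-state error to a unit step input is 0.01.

For a type-0 loop with proportional control, e_ss = 1/(1 + K_p·P(0)).
P(0) = 0.05078. Require 1/(1 + K_p·0.05078) = 0.01, so 1 + 0.05078·K_p = 100.
K_p = (100 − 1)/0.05078 = 1950.

K_p = 1950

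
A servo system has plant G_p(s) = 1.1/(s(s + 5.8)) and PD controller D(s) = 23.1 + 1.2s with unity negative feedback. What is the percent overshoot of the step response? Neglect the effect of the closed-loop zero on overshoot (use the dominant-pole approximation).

Forward path: (23.1 + 1.2s)·1.1/(s(s+5.8)). The closed-loop characteristic equation is s² + (5.8 + 1.1·1.2)s + 1.1·23.1 = 0.
That is s² + 7.12s + 25.41 = 0, so ω_n = 5.041 rad/s and ζ = 7.12/(2·5.041) = 0.7062.
%OS = 100·exp(−πζ/√(1−ζ²)) = 4.36%.

4.36%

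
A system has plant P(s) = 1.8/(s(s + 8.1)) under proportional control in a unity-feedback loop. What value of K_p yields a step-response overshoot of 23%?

K_p = 50.8

From %OS = 100·exp(−πζ/√(1−ζ²)) = 23%, ζ = −ln(0.23)/√(π²+ln²(0.23)) = 0.4237.
Characteristic equation s² + 8.1s + 1.8K_p = 0 gives ζ = 8.1/(2√(1.8K_p)).
Setting ζ = 0.4237: √(1.8K_p) = 8.1/(2·0.4237) = 9.558, so K_p = 91.35/1.8 = 50.8.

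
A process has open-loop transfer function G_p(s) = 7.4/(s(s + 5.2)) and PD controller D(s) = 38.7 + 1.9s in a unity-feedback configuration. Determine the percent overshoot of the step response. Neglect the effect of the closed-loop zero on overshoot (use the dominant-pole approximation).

Forward path: (38.7 + 1.9s)·7.4/(s(s+5.2)). The closed-loop characteristic equation is s² + (5.2 + 7.4·1.9)s + 7.4·38.7 = 0.
That is s² + 19.26s + 286.4 = 0, so ω_n = 16.92 rad/s and ζ = 19.26/(2·16.92) = 0.5691.
%OS = 100·exp(−πζ/√(1−ζ²)) = 11.4%.

11.4%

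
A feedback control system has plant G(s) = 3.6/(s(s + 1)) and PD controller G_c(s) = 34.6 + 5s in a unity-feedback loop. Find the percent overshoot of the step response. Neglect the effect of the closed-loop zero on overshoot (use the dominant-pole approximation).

Forward path: (34.6 + 5s)·3.6/(s(s+1)). The closed-loop characteristic equation is s² + (1 + 3.6·5)s + 3.6·34.6 = 0.
That is s² + 19s + 124.6 = 0, so ω_n = 11.16 rad/s and ζ = 19/(2·11.16) = 0.8512.
%OS = 100·exp(−πζ/√(1−ζ²)) = 0.613%.

0.613%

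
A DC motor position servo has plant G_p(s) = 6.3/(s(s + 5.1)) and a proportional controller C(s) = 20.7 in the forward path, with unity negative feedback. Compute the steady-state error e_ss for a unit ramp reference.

0.0391

The loop has one pole at the origin (type 1). Velocity error constant K_v = lim_{s→0} s·C(s)G_p(s) = 20.7·6.3/5.1 = 25.57.
Steady-state error to a unit ramp: e_ss = 1/K_v = 0.0391.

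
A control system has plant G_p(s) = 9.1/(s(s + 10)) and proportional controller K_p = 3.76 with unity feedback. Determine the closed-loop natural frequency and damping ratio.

ω_n = 5.85 rad/s, ζ = 0.855

The closed-loop denominator is s(s+10) + 3.76·9.1 = s² + 10s + 34.22.
So ω_n² = 34.22 ⇒ ω_n = 5.849 rad/s, and ζ = 10/(2ω_n) = 0.855.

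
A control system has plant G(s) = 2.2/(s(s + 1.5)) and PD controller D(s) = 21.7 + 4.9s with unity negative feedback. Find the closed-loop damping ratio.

Forward path: (21.7 + 4.9s)·2.2/(s(s+1.5)). The closed-loop characteristic equation is s² + (1.5 + 2.2·4.9)s + 2.2·21.7 = 0.
That is s² + 12.28s + 47.74 = 0, so ω_n = 6.909 rad/s and ζ = 12.28/(2·6.909) = 0.8886.

ζ = 0.889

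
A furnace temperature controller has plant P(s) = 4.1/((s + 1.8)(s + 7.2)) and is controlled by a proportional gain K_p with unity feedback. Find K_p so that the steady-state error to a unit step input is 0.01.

K_p = 313

For a type-0 loop with proportional control, e_ss = 1/(1 + K_p·P(0)).
P(0) = 0.3164. Require 1/(1 + K_p·0.3164) = 0.01, so 1 + 0.3164·K_p = 100.
K_p = (100 − 1)/0.3164 = 313.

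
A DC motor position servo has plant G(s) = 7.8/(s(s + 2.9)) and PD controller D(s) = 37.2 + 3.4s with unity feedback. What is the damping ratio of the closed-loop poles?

Forward path: (37.2 + 3.4s)·7.8/(s(s+2.9)). The closed-loop characteristic equation is s² + (2.9 + 7.8·3.4)s + 7.8·37.2 = 0.
That is s² + 29.42s + 290.2 = 0, so ω_n = 17.03 rad/s and ζ = 29.42/(2·17.03) = 0.8636.

ζ = 0.864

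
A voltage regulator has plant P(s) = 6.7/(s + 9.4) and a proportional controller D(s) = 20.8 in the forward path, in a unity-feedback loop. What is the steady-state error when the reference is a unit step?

0.0632

The loop is type 0. Static position error constant K_pos = D(0)·P(0) = 20.8·0.7128 = 14.83.
Steady-state error to a unit step: e_ss = 1/(1+K_pos) = 1/15.83 = 0.0632.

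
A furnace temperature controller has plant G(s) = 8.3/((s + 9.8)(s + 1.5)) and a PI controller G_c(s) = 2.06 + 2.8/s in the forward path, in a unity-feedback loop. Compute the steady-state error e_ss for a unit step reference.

The open loop G_c(s)G(s) has a pole at the origin (type 1), so the static position error constant is infinite and e_ss = 1/(1+∞) = 0.

0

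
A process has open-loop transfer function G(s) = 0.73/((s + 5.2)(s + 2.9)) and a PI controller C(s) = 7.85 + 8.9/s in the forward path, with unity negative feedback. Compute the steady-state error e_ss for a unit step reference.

0

The open loop C(s)G(s) has a pole at the origin (type 1), so the static position error constant is infinite and e_ss = 1/(1+∞) = 0.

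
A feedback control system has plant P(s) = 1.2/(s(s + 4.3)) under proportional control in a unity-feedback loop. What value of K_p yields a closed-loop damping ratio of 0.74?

Closed-loop characteristic equation: s² + 4.3s + K_p·1.2 = 0.
So ω_n = √(1.2K_p) and 2ζω_n = 4.3, giving ζ = 4.3/(2√(1.2K_p)).
Setting ζ = 0.74: √(1.2K_p) = 4.3/(2·0.74) = 2.905, so K_p = 8.441/1.2 = 7.03.

K_p = 7.03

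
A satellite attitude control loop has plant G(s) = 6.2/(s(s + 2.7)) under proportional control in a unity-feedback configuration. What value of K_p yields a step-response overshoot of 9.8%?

From %OS = 100·exp(−πζ/√(1−ζ²)) = 9.8%, ζ = −ln(0.098)/√(π²+ln²(0.098)) = 0.5945.
Characteristic equation s² + 2.7s + 6.2K_p = 0 gives ζ = 2.7/(2√(6.2K_p)).
Setting ζ = 0.5945: √(6.2K_p) = 2.7/(2·0.5945) = 2.271, so K_p = 5.156/6.2 = 0.832.

K_p = 0.832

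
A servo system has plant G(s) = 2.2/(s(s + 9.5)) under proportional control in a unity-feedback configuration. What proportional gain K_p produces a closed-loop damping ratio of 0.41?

Closed-loop characteristic equation: s² + 9.5s + K_p·2.2 = 0.
So ω_n = √(2.2K_p) and 2ζω_n = 9.5, giving ζ = 9.5/(2√(2.2K_p)).
Setting ζ = 0.41: √(2.2K_p) = 9.5/(2·0.41) = 11.59, so K_p = 134.2/2.2 = 61.

K_p = 61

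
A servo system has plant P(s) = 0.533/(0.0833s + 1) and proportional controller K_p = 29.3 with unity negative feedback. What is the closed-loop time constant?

τ = 0.00501 s

Closed loop: T(s) = K_p·P/(1+K_p·P) = 15.62/(0.0833s + 1 + 15.62), with pole at s = −(1 + 15.62)/0.0833 = −199.5.
Closed-loop time constant τ = 1/199.5 = 0.00501 s.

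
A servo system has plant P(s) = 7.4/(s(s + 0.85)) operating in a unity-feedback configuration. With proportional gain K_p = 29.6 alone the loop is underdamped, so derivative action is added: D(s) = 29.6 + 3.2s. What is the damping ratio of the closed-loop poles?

Forward path: (29.6 + 3.2s)·7.4/(s(s+0.85)). The closed-loop characteristic equation is s² + (0.85 + 7.4·3.2)s + 7.4·29.6 = 0.
That is s² + 24.53s + 219 = 0, so ω_n = 14.8 rad/s and ζ = 24.53/(2·14.8) = 0.8287.

ζ = 0.829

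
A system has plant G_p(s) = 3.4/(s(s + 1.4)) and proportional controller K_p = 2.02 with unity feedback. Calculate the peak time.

The closed-loop denominator s² + 1.4s + 6.868 gives ω_n = √6.868 = 2.621 and ζ = 1.4/(2ω_n) = 0.2671.
Damped frequency ω_d = ω_n√(1−ζ²) = 2.525 rad/s, so peak time T_p = π/ω_d = 1.24 s.

T_p = 1.24 s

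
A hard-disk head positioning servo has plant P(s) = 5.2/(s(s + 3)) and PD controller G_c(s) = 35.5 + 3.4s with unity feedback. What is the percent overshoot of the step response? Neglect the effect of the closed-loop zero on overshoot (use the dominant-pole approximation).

Forward path: (35.5 + 3.4s)·5.2/(s(s+3)). The closed-loop characteristic equation is s² + (3 + 5.2·3.4)s + 5.2·35.5 = 0.
That is s² + 20.68s + 184.6 = 0, so ω_n = 13.59 rad/s and ζ = 20.68/(2·13.59) = 0.761.
%OS = 100·exp(−πζ/√(1−ζ²)) = 2.51%.

2.51%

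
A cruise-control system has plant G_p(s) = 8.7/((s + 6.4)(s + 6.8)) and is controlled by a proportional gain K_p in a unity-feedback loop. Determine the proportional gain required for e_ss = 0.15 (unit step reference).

K_p = 28.3

The loop is type 0, so e_ss(step) = 1/(1 + K_pos) with K_pos = K_p·G_p(0).
G_p(0) = 0.1999. Require 1/(1 + K_p·0.1999) = 0.15, so 1 + 0.1999·K_p = 6.667.
K_p = (6.667 − 1)/0.1999 = 28.3.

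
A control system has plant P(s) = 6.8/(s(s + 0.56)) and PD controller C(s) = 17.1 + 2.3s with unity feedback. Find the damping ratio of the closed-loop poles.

Forward path: (17.1 + 2.3s)·6.8/(s(s+0.56)). The closed-loop characteristic equation is s² + (0.56 + 6.8·2.3)s + 6.8·17.1 = 0.
That is s² + 16.2s + 116.3 = 0, so ω_n = 10.78 rad/s and ζ = 16.2/(2·10.78) = 0.7512.

ζ = 0.751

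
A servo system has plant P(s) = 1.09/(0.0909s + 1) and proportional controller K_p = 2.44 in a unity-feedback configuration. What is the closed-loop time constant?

Closed loop: T(s) = K_p·P/(1+K_p·P) = 2.66/(0.0909s + 1 + 2.66), with pole at s = −(1 + 2.66)/0.0909 = −40.26.
Closed-loop time constant τ = 1/40.26 = 0.0248 s.

τ = 0.0248 s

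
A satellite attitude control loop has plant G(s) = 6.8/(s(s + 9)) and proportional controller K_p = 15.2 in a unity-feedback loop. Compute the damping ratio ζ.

ζ = 0.443

The closed-loop denominator is s(s+9) + 15.2·6.8 = s² + 9s + 103.4.
So ω_n² = 103.4 ⇒ ω_n = 10.17 rad/s, and ζ = 9/(2ω_n) = 0.443.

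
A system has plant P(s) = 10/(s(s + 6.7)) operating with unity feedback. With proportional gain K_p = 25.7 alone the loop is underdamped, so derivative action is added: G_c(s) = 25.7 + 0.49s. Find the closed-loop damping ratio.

ζ = 0.362

Forward path: (25.7 + 0.49s)·10/(s(s+6.7)). The closed-loop characteristic equation is s² + (6.7 + 10·0.49)s + 10·25.7 = 0.
That is s² + 11.6s + 257 = 0, so ω_n = 16.03 rad/s and ζ = 11.6/(2·16.03) = 0.3618.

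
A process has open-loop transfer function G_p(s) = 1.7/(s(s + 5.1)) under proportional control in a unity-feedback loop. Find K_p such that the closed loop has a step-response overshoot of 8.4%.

From %OS = 100·exp(−πζ/√(1−ζ²)) = 8.4%, ζ = −ln(0.084)/√(π²+ln²(0.084)) = 0.6191.
Characteristic equation s² + 5.1s + 1.7K_p = 0 gives ζ = 5.1/(2√(1.7K_p)).
Setting ζ = 0.6191: √(1.7K_p) = 5.1/(2·0.6191) = 4.119, so K_p = 16.96/1.7 = 9.98.

K_p = 9.98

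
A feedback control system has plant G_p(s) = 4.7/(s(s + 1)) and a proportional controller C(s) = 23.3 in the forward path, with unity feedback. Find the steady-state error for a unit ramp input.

0.00913

The loop has one pole at the origin (type 1). Velocity error constant K_v = lim_{s→0} s·C(s)G_p(s) = 23.3·4.7/1 = 109.5.
Steady-state error to a unit ramp: e_ss = 1/K_v = 0.00913.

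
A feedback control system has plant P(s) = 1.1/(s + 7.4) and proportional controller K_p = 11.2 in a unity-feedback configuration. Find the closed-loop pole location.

s = -19.72

Closed-loop transfer function: T(s) = K_p·P(s)/(1 + K_p·P(s)) = 12.32/(s + 7.4 + 12.32) = 12.32/(s + 19.72).
The closed-loop pole is at s = −19.72.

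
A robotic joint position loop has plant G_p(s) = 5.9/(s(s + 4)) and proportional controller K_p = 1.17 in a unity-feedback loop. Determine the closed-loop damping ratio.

1 + K_p·G_p(s) = 0 gives s² + 4s + 6.903 = 0.
Matching s² + 2ζω_n s + ω_n²: ω_n = √6.903 = 2.627 rad/s and 2ζω_n = 4, so ζ = 4/(2·2.627) = 0.761.

ζ = 0.761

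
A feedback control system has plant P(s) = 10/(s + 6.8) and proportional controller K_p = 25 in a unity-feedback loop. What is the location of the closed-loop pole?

s = -256.8

Closed-loop transfer function: T(s) = K_p·P(s)/(1 + K_p·P(s)) = 250/(s + 6.8 + 250) = 250/(s + 256.8).
The closed-loop pole is at s = −256.8.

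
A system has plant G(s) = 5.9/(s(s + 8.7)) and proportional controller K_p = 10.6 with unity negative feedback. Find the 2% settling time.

T_s ≈ 0.92 s

From 1 + K_pG(s) = 0: s² + 8.7s + 62.54 = 0 ⇒ ω_n = 7.908, ζ = 0.5501.
2% settling time T_s ≈ 4/(ζω_n) = 4/4.35 = 0.92 s.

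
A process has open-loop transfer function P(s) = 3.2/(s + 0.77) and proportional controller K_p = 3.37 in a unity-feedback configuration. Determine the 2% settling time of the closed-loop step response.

T_s ≈ 0.346 s

Closed-loop transfer function: T(s) = K_p·P(s)/(1 + K_p·P(s)) = 10.78/(s + 0.77 + 10.78) = 10.78/(s + 11.55).
Time constant τ = 1/11.55 = 0.08655 s, so the 2% settling time is about 4τ = 0.346 s.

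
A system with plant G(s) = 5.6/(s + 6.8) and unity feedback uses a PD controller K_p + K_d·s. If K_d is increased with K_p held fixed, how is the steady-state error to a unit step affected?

unchanged

K_d affects only the transient (the s-coefficient); the DC loop gain, and hence e_ss, depends only on K_p.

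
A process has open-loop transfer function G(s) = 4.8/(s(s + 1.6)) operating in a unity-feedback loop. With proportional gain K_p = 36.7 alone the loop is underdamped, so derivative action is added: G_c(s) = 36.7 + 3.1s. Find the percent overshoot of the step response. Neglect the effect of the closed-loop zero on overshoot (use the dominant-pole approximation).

Forward path: (36.7 + 3.1s)·4.8/(s(s+1.6)). The closed-loop characteristic equation is s² + (1.6 + 4.8·3.1)s + 4.8·36.7 = 0.
That is s² + 16.48s + 176.2 = 0, so ω_n = 13.27 rad/s and ζ = 16.48/(2·13.27) = 0.6208.
%OS = 100·exp(−πζ/√(1−ζ²)) = 8.31%.

8.31%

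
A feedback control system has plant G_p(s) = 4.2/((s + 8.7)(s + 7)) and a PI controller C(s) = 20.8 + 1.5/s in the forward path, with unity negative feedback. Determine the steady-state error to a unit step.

The open loop C(s)G_p(s) has a pole at the origin (type 1), so the static position error constant is infinite and e_ss = 1/(1+∞) = 0.

0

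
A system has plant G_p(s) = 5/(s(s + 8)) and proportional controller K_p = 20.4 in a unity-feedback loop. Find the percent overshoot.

From 1 + K_pG_p(s) = 0: s² + 8s + 102 = 0 ⇒ ω_n = 10.1, ζ = 0.3961.
%OS = 100·exp(−πζ/√(1−ζ²)) = 100·exp(−π·0.3961/√0.8431) = 25.8%.

25.8%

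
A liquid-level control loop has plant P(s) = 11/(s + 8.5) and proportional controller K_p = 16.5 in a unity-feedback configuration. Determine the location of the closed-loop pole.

Closed-loop transfer function: T(s) = K_p·P(s)/(1 + K_p·P(s)) = 181.5/(s + 8.5 + 181.5) = 181.5/(s + 190).
The closed-loop pole is at s = −190.

s = -190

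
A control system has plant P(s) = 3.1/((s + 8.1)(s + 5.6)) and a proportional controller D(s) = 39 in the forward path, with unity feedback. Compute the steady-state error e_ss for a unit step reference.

The loop is type 0. Static position error constant K_pos = D(0)·P(0) = 39·0.06834 = 2.665.
Steady-state error to a unit step: e_ss = 1/(1+K_pos) = 1/3.665 = 0.273.

0.273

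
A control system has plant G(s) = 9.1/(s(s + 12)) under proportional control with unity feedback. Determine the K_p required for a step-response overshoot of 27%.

K_p = 26.7

From %OS = 100·exp(−πζ/√(1−ζ²)) = 27%, ζ = −ln(0.27)/√(π²+ln²(0.27)) = 0.3847.
Characteristic equation s² + 12s + 9.1K_p = 0 gives ζ = 12/(2√(9.1K_p)).
Setting ζ = 0.3847: √(9.1K_p) = 12/(2·0.3847) = 15.6, so K_p = 243.3/9.1 = 26.7.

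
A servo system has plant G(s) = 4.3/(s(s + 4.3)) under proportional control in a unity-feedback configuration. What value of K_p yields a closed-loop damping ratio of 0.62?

Closed-loop characteristic equation: s² + 4.3s + K_p·4.3 = 0.
So ω_n = √(4.3K_p) and 2ζω_n = 4.3, giving ζ = 4.3/(2√(4.3K_p)).
Setting ζ = 0.62: √(4.3K_p) = 4.3/(2·0.62) = 3.468, so K_p = 12.03/4.3 = 2.8.

K_p = 2.8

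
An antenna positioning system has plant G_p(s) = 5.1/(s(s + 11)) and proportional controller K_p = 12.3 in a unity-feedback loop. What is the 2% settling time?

T_s ≈ 0.727 s

The closed-loop denominator s² + 11s + 62.73 gives ω_n = √62.73 = 7.92 and ζ = 11/(2ω_n) = 0.6944.
2% settling time T_s ≈ 4/(ζω_n) = 4/5.5 = 0.727 s.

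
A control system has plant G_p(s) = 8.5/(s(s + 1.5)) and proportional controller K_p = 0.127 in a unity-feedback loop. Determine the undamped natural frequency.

ω_n = 1.04 rad/s

With unity feedback the closed-loop characteristic equation is s² + 1.5s + 0.127·8.5 = s² + 1.5s + 1.079 = 0.
So ω_n² = 1.079 ⇒ ω_n = 1.039 rad/s, and ζ = 1.5/(2ω_n) = 0.722.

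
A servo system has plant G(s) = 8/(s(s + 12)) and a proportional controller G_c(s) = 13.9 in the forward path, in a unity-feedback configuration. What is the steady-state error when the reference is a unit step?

0

The open loop G_c(s)G(s) has a pole at the origin (type 1), so the static position error constant is infinite and e_ss = 1/(1+∞) = 0.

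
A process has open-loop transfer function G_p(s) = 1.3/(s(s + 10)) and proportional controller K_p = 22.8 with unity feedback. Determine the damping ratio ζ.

1 + K_p·G_p(s) = 0 gives s² + 10s + 29.64 = 0.
So ω_n² = 29.64 ⇒ ω_n = 5.444 rad/s, and ζ = 10/(2ω_n) = 0.918.

ζ = 0.918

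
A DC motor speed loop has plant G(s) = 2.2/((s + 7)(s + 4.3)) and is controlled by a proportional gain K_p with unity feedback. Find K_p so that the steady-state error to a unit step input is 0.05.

For a type-0 loop with proportional control, e_ss = 1/(1 + K_p·G(0)).
G(0) = 0.07309. Require 1/(1 + K_p·0.07309) = 0.05, so 1 + 0.07309·K_p = 20.
K_p = (20 − 1)/0.07309 = 260.

K_p = 260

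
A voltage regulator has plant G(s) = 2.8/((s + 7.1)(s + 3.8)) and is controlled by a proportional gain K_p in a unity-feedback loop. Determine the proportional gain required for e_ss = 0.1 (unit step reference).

K_p = 86.7

Steady-state error for a unit step on this type-0 loop is 1/(1 + K_p·G(0)).
G(0) = 0.1038. Require 1/(1 + K_p·0.1038) = 0.1, so 1 + 0.1038·K_p = 10.
K_p = (10 − 1)/0.1038 = 86.7.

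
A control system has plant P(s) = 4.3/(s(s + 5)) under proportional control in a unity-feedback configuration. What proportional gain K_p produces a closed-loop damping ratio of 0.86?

Closed-loop characteristic equation: s² + 5s + K_p·4.3 = 0.
So ω_n = √(4.3K_p) and 2ζω_n = 5, giving ζ = 5/(2√(4.3K_p)).
Setting ζ = 0.86: √(4.3K_p) = 5/(2·0.86) = 2.907, so K_p = 8.451/4.3 = 1.97.

K_p = 1.97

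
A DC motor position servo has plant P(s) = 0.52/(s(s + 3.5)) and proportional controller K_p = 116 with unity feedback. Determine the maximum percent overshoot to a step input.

The closed-loop denominator s² + 3.5s + 60.32 gives ω_n = √60.32 = 7.767 and ζ = 3.5/(2ω_n) = 0.2253.
%OS = 100·exp(−πζ/√(1−ζ²)) = 100·exp(−π·0.2253/√0.9492) = 48.4%.

48.4%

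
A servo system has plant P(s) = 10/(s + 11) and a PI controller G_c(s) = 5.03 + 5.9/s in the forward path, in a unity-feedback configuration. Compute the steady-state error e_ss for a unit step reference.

The open loop G_c(s)P(s) has a pole at the origin (type 1), so the static position error constant is infinite and e_ss = 1/(1+∞) = 0.

0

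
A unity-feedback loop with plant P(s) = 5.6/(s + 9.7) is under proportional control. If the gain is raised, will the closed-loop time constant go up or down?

decrease

Closed-loop pole is at s = −(9.7+K_p·5.6); larger K_p moves it further left, so τ = 1/(9.7+K_p·5.6) decreases.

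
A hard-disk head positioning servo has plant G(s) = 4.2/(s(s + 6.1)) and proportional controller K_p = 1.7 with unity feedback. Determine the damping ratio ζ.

ζ = 1.14

The closed-loop denominator is s(s+6.1) + 1.7·4.2 = s² + 6.1s + 7.14.
So ω_n² = 7.14 ⇒ ω_n = 2.672 rad/s, and ζ = 6.1/(2ω_n) = 1.14.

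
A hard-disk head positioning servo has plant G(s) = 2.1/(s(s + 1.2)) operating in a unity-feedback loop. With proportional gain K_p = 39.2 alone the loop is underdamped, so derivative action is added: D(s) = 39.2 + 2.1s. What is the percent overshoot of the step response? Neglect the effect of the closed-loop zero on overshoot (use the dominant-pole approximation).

Forward path: (39.2 + 2.1s)·2.1/(s(s+1.2)). The closed-loop characteristic equation is s² + (1.2 + 2.1·2.1)s + 2.1·39.2 = 0.
That is s² + 5.61s + 82.32 = 0, so ω_n = 9.073 rad/s and ζ = 5.61/(2·9.073) = 0.3092.
%OS = 100·exp(−πζ/√(1−ζ²)) = 36%.

36%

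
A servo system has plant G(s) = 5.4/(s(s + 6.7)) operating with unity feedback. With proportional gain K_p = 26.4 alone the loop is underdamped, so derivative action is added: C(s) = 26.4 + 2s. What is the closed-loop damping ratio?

Forward path: (26.4 + 2s)·5.4/(s(s+6.7)). The closed-loop characteristic equation is s² + (6.7 + 5.4·2)s + 5.4·26.4 = 0.
That is s² + 17.5s + 142.6 = 0, so ω_n = 11.94 rad/s and ζ = 17.5/(2·11.94) = 0.7328.

ζ = 0.733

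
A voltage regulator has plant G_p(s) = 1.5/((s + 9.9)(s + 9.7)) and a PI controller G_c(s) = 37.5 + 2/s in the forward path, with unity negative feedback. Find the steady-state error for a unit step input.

0

The open loop G_c(s)G_p(s) has a pole at the origin (type 1), so the static position error constant is infinite and e_ss = 1/(1+∞) = 0.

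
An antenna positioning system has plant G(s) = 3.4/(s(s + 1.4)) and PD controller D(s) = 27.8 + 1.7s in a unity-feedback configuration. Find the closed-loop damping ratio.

Forward path: (27.8 + 1.7s)·3.4/(s(s+1.4)). The closed-loop characteristic equation is s² + (1.4 + 3.4·1.7)s + 3.4·27.8 = 0.
That is s² + 7.18s + 94.52 = 0, so ω_n = 9.722 rad/s and ζ = 7.18/(2·9.722) = 0.3693.

ζ = 0.369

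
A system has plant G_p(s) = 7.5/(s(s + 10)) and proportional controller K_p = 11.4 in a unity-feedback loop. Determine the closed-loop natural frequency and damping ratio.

ω_n = 9.25 rad/s, ζ = 0.541

1 + K_p·G_p(s) = 0 gives s² + 10s + 85.5 = 0.
So ω_n² = 85.5 ⇒ ω_n = 9.247 rad/s, and ζ = 10/(2ω_n) = 0.541.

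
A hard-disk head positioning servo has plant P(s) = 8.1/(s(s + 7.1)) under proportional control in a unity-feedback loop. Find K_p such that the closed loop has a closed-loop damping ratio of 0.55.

Closed-loop characteristic equation: s² + 7.1s + K_p·8.1 = 0.
So ω_n = √(8.1K_p) and 2ζω_n = 7.1, giving ζ = 7.1/(2√(8.1K_p)).
Setting ζ = 0.55: √(8.1K_p) = 7.1/(2·0.55) = 6.455, so K_p = 41.66/8.1 = 5.14.

K_p = 5.14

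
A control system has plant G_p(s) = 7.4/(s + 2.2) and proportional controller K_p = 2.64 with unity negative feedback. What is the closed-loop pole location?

Closed-loop transfer function: T(s) = K_p·G_p(s)/(1 + K_p·G_p(s)) = 19.54/(s + 2.2 + 19.54) = 19.54/(s + 21.74).
The closed-loop pole is at s = −21.74.

s = -21.74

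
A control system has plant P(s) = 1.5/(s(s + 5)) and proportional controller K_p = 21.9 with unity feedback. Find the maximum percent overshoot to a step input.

From 1 + K_pP(s) = 0: s² + 5s + 32.85 = 0 ⇒ ω_n = 5.731, ζ = 0.4362.
%OS = 100·exp(−πζ/√(1−ζ²)) = 100·exp(−π·0.4362/√0.8097) = 21.8%.

21.8%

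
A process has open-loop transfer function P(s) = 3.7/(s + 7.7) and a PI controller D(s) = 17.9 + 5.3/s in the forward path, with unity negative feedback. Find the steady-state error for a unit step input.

The open loop D(s)P(s) has a pole at the origin (type 1), so the static position error constant is infinite and e_ss = 1/(1+∞) = 0.

0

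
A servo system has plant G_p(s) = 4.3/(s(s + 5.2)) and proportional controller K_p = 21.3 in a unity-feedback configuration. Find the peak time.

T_p = 0.341 s

The closed-loop denominator s² + 5.2s + 91.59 gives ω_n = √91.59 = 9.57 and ζ = 5.2/(2ω_n) = 0.2717.
Damped frequency ω_d = ω_n√(1−ζ²) = 9.21 rad/s, so peak time T_p = π/ω_d = 0.341 s.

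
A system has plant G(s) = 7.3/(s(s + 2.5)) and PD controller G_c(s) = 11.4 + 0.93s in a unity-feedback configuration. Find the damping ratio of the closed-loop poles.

ζ = 0.509

Forward path: (11.4 + 0.93s)·7.3/(s(s+2.5)). The closed-loop characteristic equation is s² + (2.5 + 7.3·0.93)s + 7.3·11.4 = 0.
That is s² + 9.289s + 83.22 = 0, so ω_n = 9.122 rad/s and ζ = 9.289/(2·9.122) = 0.5091.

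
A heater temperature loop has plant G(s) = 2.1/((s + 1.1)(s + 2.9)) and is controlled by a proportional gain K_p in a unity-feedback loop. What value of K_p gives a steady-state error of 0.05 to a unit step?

K_p = 28.9

For a type-0 loop with proportional control, e_ss = 1/(1 + K_p·G(0)).
G(0) = 0.6583. Require 1/(1 + K_p·0.6583) = 0.05, so 1 + 0.6583·K_p = 20.
K_p = (20 − 1)/0.6583 = 28.9.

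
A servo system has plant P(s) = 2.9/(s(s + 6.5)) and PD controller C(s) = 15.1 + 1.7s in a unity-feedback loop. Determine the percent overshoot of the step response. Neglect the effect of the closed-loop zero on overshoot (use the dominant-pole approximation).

0.46%

Forward path: (15.1 + 1.7s)·2.9/(s(s+6.5)). The closed-loop characteristic equation is s² + (6.5 + 2.9·1.7)s + 2.9·15.1 = 0.
That is s² + 11.43s + 43.79 = 0, so ω_n = 6.617 rad/s and ζ = 11.43/(2·6.617) = 0.8636.
%OS = 100·exp(−πζ/√(1−ζ²)) = 0.46%.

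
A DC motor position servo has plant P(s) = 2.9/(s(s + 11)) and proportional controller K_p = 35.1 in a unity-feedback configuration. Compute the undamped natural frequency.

With unity feedback the closed-loop characteristic equation is s² + 11s + 35.1·2.9 = s² + 11s + 101.8 = 0.
So ω_n² = 101.8 ⇒ ω_n = 10.09 rad/s, and ζ = 11/(2ω_n) = 0.545.

ω_n = 10.1 rad/s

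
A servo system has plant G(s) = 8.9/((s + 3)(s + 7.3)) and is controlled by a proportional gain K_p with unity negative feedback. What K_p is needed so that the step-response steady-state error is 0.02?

For a type-0 loop with proportional control, e_ss = 1/(1 + K_p·G(0)).
G(0) = 0.4064. Require 1/(1 + K_p·0.4064) = 0.02, so 1 + 0.4064·K_p = 50.
K_p = (50 − 1)/0.4064 = 121.

K_p = 121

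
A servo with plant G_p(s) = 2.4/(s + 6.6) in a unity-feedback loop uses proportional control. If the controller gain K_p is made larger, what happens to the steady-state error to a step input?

decrease

The position error constant K_pos = K_p·G_p(0) grows with K_p, and e_ss = 1/(1+K_pos) falls.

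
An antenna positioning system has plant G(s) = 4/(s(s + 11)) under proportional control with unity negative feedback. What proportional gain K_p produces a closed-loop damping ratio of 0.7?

K_p = 15.4

Closed-loop characteristic equation: s² + 11s + K_p·4 = 0.
So ω_n = √(4K_p) and 2ζω_n = 11, giving ζ = 11/(2√(4K_p)).
Setting ζ = 0.7: √(4K_p) = 11/(2·0.7) = 7.857, so K_p = 61.73/4 = 15.4.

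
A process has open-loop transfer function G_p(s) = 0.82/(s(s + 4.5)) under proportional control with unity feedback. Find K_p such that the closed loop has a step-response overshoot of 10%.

K_p = 17.7

From %OS = 100·exp(−πζ/√(1−ζ²)) = 10%, ζ = −ln(0.1)/√(π²+ln²(0.1)) = 0.5912.
Characteristic equation s² + 4.5s + 0.82K_p = 0 gives ζ = 4.5/(2√(0.82K_p)).
Setting ζ = 0.5912: √(0.82K_p) = 4.5/(2·0.5912) = 3.806, so K_p = 14.49/0.82 = 17.7.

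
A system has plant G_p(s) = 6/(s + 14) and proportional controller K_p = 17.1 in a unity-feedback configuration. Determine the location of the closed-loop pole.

s = -116.6

Closed-loop transfer function: T(s) = K_p·G_p(s)/(1 + K_p·G_p(s)) = 102.6/(s + 14 + 102.6) = 102.6/(s + 116.6).
The closed-loop pole is at s = −116.6.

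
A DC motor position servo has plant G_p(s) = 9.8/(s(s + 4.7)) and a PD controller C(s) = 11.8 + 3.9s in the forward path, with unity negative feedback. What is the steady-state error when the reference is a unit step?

0

The open loop C(s)G_p(s) has a pole at the origin (type 1), so the static position error constant is infinite and e_ss = 1/(1+∞) = 0.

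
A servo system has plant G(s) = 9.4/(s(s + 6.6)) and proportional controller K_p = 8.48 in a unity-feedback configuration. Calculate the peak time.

The closed-loop denominator s² + 6.6s + 79.71 gives ω_n = √79.71 = 8.928 and ζ = 6.6/(2ω_n) = 0.3696.
Damped frequency ω_d = ω_n√(1−ζ²) = 8.296 rad/s, so peak time T_p = π/ω_d = 0.379 s.

T_p = 0.379 s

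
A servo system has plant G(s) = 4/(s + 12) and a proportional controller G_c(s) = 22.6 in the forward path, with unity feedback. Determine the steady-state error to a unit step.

The loop is type 0. Static position error constant K_pos = G_c(0)·G(0) = 22.6·0.3333 = 7.533.
Steady-state error to a unit step: e_ss = 1/(1+K_pos) = 1/8.533 = 0.117.

0.117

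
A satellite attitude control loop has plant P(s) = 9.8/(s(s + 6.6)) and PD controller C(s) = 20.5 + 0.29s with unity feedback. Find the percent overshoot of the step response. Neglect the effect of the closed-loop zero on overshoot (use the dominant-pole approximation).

Forward path: (20.5 + 0.29s)·9.8/(s(s+6.6)). The closed-loop characteristic equation is s² + (6.6 + 9.8·0.29)s + 9.8·20.5 = 0.
That is s² + 9.442s + 200.9 = 0, so ω_n = 14.17 rad/s and ζ = 9.442/(2·14.17) = 0.3331.
%OS = 100·exp(−πζ/√(1−ζ²)) = 33%.

33%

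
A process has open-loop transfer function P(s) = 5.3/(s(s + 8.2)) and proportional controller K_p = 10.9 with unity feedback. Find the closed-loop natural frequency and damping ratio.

ω_n = 7.6 rad/s, ζ = 0.539

The closed-loop denominator is s(s+8.2) + 10.9·5.3 = s² + 8.2s + 57.77.
So ω_n² = 57.77 ⇒ ω_n = 7.601 rad/s, and ζ = 8.2/(2ω_n) = 0.539.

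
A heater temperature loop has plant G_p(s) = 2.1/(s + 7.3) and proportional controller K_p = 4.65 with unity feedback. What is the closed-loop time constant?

Closed-loop transfer function: T(s) = K_p·G_p(s)/(1 + K_p·G_p(s)) = 9.765/(s + 7.3 + 9.765) = 9.765/(s + 17.07).
Time constant τ = 1/17.07 = 0.0586 s.

τ = 0.0586 s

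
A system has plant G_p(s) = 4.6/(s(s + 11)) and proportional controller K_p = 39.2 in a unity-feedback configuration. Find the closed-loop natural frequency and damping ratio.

ω_n = 13.4 rad/s, ζ = 0.41

With unity feedback the closed-loop characteristic equation is s² + 11s + 39.2·4.6 = s² + 11s + 180.3 = 0.
Matching s² + 2ζω_n s + ω_n²: ω_n = √180.3 = 13.43 rad/s and 2ζω_n = 11, so ζ = 11/(2·13.43) = 0.41.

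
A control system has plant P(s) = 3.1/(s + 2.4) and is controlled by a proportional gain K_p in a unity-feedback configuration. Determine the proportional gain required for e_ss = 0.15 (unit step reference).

Steady-state error for a unit step on this type-0 loop is 1/(1 + K_p·P(0)).
P(0) = 1.292. Require 1/(1 + K_p·1.292) = 0.15, so 1 + 1.292·K_p = 6.667.
K_p = (6.667 − 1)/1.292 = 4.39.

K_p = 4.39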